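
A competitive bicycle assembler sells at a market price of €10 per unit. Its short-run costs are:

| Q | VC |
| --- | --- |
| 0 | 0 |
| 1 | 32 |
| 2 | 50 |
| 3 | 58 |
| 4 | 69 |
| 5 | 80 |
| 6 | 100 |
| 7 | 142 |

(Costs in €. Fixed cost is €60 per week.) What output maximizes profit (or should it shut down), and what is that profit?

Tabulate TR − TC: Q=0: -60; Q=1: -82; Q=2: -90; Q=3: -88; Q=4: -89; Q=5: -90; Q=6: -100; Q=7: -132.
Profit is highest at Q = 0. Equivalently, the lowest AVC in the table is 80/5 ≈ €16 at Q = 5, and P = €10 falls below it — price never covers variable cost, so the firm shuts down and loses only its fixed cost.

Q = 0 (shut down); profit = -€60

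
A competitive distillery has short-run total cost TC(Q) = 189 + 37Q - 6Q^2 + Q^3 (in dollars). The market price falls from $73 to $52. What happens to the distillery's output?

MC = 37 - 12Q + 3Q^2; the shutdown threshold is min AVC = $28 (at Q = 3).
With P = $73 above the shutdown price, P = MC gives Q = 6.
At P = $52 ≥ min AVC, set P = MC: Q = 5. The firm stays open but cuts output.

Output falls from 6 to 5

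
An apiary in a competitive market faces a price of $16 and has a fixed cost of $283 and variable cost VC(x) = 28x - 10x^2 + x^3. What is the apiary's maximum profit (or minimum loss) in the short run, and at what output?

Profit = -$211 at x = 6

AVC = 28 - 10x + x^2 has its minimum $3 at x = 5; price $16 clears that bar, so the firm operates.
With MC = 28 - 20x + 3x^2, P = MC on the upward-sloping part at x* = 6.
TR = 16·6 = 96. TC = 283 + 24 = 307. Profit = 96 − 307 = -$211.
Shutting down would mean losing the fixed cost of $283, so operating at a loss of $211 is better by $72.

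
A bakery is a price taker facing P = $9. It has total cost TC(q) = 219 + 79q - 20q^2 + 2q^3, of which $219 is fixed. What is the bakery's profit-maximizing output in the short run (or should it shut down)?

From TC, MC = TC'(q) = 79 - 40q + 6q^2 and AVC = VC/q = 79 - 20q + 2q^2.
AVC hits its minimum where MC = AVC, at q = 5, giving min AVC = 79 - 20·5 + 2·5^2 = $29.
Since P = $9 < min AVC = $29, price fails to cover variable cost at any output.
Best response: produce nothing and absorb the $219 fixed cost.

Shut down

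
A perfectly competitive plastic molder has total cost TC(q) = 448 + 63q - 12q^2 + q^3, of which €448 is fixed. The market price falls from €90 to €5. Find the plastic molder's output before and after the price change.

AVC = 63 - 12q + q^2, minimized at q = 6 where min AVC = €27. MC = 63 - 24q + 3q^2.
At P = €90 ≥ min AVC, set P = MC on the rising branch: q = 9.
At P = €5 < min AVC = €27, price no longer covers variable cost at any output, so the firm shuts down: q = 0.

Output falls from 9 to 0 (the firm shuts down)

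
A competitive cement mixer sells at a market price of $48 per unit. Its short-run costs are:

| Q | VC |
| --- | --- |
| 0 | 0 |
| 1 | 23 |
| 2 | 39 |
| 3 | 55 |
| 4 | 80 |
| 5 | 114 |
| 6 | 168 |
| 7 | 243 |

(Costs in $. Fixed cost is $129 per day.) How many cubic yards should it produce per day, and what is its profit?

Tabulate TR − TC: Q=0: -129; Q=1: -104; Q=2: -72; Q=3: -40; Q=4: -17; Q=5: -3; Q=6: -9; Q=7: -36.
Profit is maximized at Q = 5. AVC there is 114/5 = $22.80 ≤ P, so producing beats shutting down (which would give -$129).

Q = 5; profit = -$3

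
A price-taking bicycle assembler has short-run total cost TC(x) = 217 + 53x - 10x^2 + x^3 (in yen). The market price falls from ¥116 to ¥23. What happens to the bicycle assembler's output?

MC = 53 - 20x + 3x^2; the shutdown threshold is min AVC = ¥28 (at x = 5).
With P = ¥116 above the shutdown price, P = MC gives x = 9.
At P = ¥23 < min AVC = ¥28, price no longer covers variable cost at any output, so the firm shuts down: x = 0.

Output falls from 9 to 0 (the firm shuts down)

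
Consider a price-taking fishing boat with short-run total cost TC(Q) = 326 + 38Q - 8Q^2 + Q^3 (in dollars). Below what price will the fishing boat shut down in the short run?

$22 per unit

The firm shuts down when price falls below the minimum of average variable cost. AVC = VC/Q = 38 - 8Q + Q^2.
dAVC/dQ = -8 + 2Q = 0 gives Q = 4. min AVC = 38 - 8·4 + 4^2 = 22.
So the shutdown price is $22.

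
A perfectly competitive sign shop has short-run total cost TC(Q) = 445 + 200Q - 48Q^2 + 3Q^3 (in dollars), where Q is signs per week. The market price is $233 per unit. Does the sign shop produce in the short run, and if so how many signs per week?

From TC, MC = TC'(Q) = 200 - 96Q + 9Q^2 and AVC = VC/Q = 200 - 48Q + 3Q^2.
The AVC parabola has its vertex at Q = 48/6 = 8, where AVC = 200 - 48·8 + 3·8^2 = $8.
P = $233 exceeds min AVC = $8, so the firm stays open.
P = MC gives -33 - 96Q + 9Q^2 = 0, with roots -1/3 and 11. Take the larger (rising MC): Q* = 11.
Check: AVC at Q = 11 is $35 ≤ P, so revenue covers variable cost.
Profit = P·Q − TC = 233·11 − 830 = $1733.

Produce at Q = 11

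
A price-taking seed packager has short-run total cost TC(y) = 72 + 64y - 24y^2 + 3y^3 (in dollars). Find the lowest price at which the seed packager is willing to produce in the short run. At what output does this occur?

$16 per unit, at y = 4

The firm shuts down when price falls below the minimum of average variable cost. AVC = VC/y = 64 - 24y + 3y^2.
At the minimum of AVC, MC = AVC. MC = 64 - 48y + 9y^2; setting MC = AVC gives 6y^2 - 24y = 0, so y = 4. min AVC = 16.
For P < $16 the firm produces nothing.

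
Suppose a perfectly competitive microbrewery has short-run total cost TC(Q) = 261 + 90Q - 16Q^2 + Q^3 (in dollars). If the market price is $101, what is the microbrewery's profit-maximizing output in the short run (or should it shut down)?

Strip out fixed cost: VC = 90Q - 16Q^2 + Q^3. Then AVC = 90 - 16Q + Q^2 and MC = 90 - 32Q + 3Q^2.
AVC is minimized where dAVC/dQ = -16 + 2Q = 0, at Q = 8; min AVC = 90 - 16·8 + 8^2 = $26.
Because $101 ≥ $26, revenue can cover variable cost; the firm operates.
P = MC gives -11 - 32Q + 3Q^2 = 0, with roots -1/3 and 11. Take the larger (rising MC): Q* = 11.
Check: AVC at Q = 11 is $35 ≤ P, so revenue covers variable cost.
Profit = P·Q − TC = 101·11 − 646 = $465.

Produce at Q = 11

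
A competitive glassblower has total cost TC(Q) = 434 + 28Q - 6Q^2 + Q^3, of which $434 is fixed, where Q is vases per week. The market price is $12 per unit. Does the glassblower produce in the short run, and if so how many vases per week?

Shut down

Variable cost is VC = 28Q - 6Q^2 + Q^3, so AVC = VC/Q = 28 - 6Q + Q^2 and MC = dTC/dQ = 28 - 12Q + 3Q^2.
AVC is minimized where dAVC/dQ = -6 + 2Q = 0, at Q = 3; min AVC = 28 - 6·3 + 3^2 = $19.
With P < min AVC ($12 < $19), every unit sold adds to the loss.
Best response: produce nothing and absorb the $434 fixed cost.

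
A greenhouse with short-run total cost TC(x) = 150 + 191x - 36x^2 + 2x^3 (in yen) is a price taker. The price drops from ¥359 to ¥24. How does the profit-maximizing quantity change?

Output falls from 14 to 0 (the firm shuts down)

AVC = 191 - 36x + 2x^2, minimized at x = 9 where min AVC = ¥29. MC = 191 - 72x + 6x^2.
With P = ¥359 above the shutdown price, P = MC gives x = 14.
At P = ¥24 < min AVC = ¥29, price no longer covers variable cost at any output, so the firm shuts down: x = 0.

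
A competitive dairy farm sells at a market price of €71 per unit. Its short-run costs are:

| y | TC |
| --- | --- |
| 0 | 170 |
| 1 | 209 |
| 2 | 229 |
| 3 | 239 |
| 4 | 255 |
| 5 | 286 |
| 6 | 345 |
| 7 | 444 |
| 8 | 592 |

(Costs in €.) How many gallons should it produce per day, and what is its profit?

Tabulate TR − TC: y=0: -170; y=1: -138; y=2: -87; y=3: -26; y=4: 29; y=5: 69; y=6: 81; y=7: 53; y=8: -24.
Profit is maximized at y = 6. AVC there is 175/6 = €29.17 ≤ P, so producing beats shutting down (which would give -€170).

y = 6; profit = €81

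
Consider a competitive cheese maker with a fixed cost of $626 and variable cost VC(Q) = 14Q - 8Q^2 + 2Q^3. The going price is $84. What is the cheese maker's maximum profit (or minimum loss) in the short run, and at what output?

Profit = -$326 at Q = 5

AVC = 14 - 8Q + 2Q^2 has its minimum $6 at Q = 2; price $84 clears that bar, so the firm operates.
MC = 14 - 16Q + 6Q^2. Setting P = MC and taking the root on the rising branch gives Q* = 5.
TR = 84·5 = 420. TC = 626 + 120 = 746. Profit = 420 − 746 = -$326.
That loss of $326 beats the $626 the firm would lose by shutting down; producing recovers $300 of fixed cost.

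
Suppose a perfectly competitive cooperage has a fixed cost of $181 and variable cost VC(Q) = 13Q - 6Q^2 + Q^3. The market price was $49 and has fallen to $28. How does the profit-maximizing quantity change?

AVC = 13 - 6Q + Q^2, minimized at Q = 3 where min AVC = $4. MC = 13 - 12Q + 3Q^2.
At P = $49 ≥ min AVC, set P = MC on the rising branch: Q = 6.
At P = $28 ≥ min AVC, set P = MC: Q = 5. The firm stays open but cuts output.

Output falls from 6 to 5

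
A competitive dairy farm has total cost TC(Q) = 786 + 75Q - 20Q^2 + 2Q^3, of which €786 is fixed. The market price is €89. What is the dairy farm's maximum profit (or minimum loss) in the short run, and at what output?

Profit = -€394 at Q = 7

AVC = 75 - 20Q + 2Q^2; min AVC = €25 at Q = 5. Since P = €89 ≥ min AVC, the firm produces.
With MC = 75 - 40Q + 6Q^2, P = MC on the upward-sloping part at Q* = 7.
TR = 89·7 = 623. TC = 786 + 231 = 1017. Profit = 623 − 1017 = -€394.
That loss of €394 beats the €786 the firm would lose by shutting down; producing recovers €392 of fixed cost.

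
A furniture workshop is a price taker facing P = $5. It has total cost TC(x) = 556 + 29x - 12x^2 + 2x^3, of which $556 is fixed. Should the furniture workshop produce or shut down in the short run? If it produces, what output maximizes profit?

Shut down

From TC, MC = TC'(x) = 29 - 24x + 6x^2 and AVC = VC/x = 29 - 12x + 2x^2.
AVC is minimized where dAVC/dx = -12 + 4x = 0, at x = 3; min AVC = 29 - 12·3 + 2·3^2 = $11.
With P < min AVC ($5 < $11), every unit sold adds to the loss.
Shutting down limits the loss to fixed cost, $556.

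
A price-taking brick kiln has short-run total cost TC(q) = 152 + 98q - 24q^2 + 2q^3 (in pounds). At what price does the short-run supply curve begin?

£26 per unit

The shutdown price is the minimum of AVC. VC = 98q - 24q^2 + 2q^3, so AVC = 98 - 24q + 2q^2.
At the minimum of AVC, MC = AVC. MC = 98 - 48q + 6q^2; setting MC = AVC gives 4q^2 - 24q = 0, so q = 6. min AVC = 26.
The firm shuts down for any P below £26.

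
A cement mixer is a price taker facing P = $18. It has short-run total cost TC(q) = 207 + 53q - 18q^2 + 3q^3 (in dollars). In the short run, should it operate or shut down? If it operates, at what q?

Shut down

From TC, MC = TC'(q) = 53 - 36q + 9q^2 and AVC = VC/q = 53 - 18q + 3q^2.
AVC hits its minimum where MC = AVC, at q = 3, giving min AVC = 53 - 18·3 + 3·3^2 = $26.
P = $18 lies below min AVC = $26; no output level covers variable cost.
Shutting down limits the loss to fixed cost, $207.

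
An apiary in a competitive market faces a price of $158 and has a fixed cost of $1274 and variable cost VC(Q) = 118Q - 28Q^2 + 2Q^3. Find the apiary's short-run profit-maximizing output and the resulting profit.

Profit = -$74 at Q = 10

AVC = 118 - 28Q + 2Q^2; min AVC = $20 at Q = 7. Since P = $158 ≥ min AVC, the firm produces.
With MC = 118 - 56Q + 6Q^2, P = MC on the upward-sloping part at Q* = 10.
TR = 158·10 = 1580. TC = 1274 + 380 = 1654. Profit = 1580 − 1654 = -$74.
That loss of $74 beats the $1274 the firm would lose by shutting down; producing recovers $1200 of fixed cost.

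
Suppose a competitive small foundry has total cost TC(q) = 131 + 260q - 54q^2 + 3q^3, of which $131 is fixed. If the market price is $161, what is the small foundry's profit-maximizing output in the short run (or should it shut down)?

From TC, MC = TC'(q) = 260 - 108q + 9q^2 and AVC = VC/q = 260 - 54q + 3q^2.
The AVC parabola has its vertex at q = 54/6 = 9, where AVC = 260 - 54·9 + 3·9^2 = $17.
P = $161 exceeds min AVC = $17, so the firm stays open.
Set P = MC: 161 = 260 - 108q + 9q^2 → 99 - 108q + 9q^2 = 0. The roots are q = 1 and q = 11; the profit-maximizing output is on the rising part of MC, so q* = 11.
Check: AVC at q = 11 is $29 ≤ P, so revenue covers variable cost.
Profit = P·q − TC = 161·11 − 450 = $1321.

Produce at q = 11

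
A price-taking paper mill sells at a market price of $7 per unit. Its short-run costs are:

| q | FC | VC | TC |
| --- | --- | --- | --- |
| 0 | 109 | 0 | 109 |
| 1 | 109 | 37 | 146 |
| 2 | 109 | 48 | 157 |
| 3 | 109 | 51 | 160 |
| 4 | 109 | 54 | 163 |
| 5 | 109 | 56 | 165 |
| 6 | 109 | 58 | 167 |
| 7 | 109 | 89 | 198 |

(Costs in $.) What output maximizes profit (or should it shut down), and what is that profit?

Compute π = P·q − TC at each output: q=0: -109; q=1: -139; q=2: -143; q=3: -139; q=4: -135; q=5: -130; q=6: -125; q=7: -149.
Profit is highest at q = 0. Equivalently, the lowest AVC in the table is 58/6 ≈ $9.67 at q = 6, and P = $7 falls below it — price never covers variable cost, so the firm shuts down and loses only its fixed cost.

q = 0 (shut down); profit = -$109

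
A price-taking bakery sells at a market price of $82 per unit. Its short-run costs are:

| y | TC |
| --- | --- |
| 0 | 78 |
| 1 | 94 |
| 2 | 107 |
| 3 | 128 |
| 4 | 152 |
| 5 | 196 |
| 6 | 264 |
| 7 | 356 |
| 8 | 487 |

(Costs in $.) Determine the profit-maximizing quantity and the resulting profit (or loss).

Profit at each row (π = 82y − TC): y=0: -78; y=1: -12; y=2: 57; y=3: 118; y=4: 176; y=5: 214; y=6: 228; y=7: 218; y=8: 169.
Profit is maximized at y = 6. AVC there is 186/6 = $31 ≤ P, so producing beats shutting down (which would give -$78).

y = 6; profit = $228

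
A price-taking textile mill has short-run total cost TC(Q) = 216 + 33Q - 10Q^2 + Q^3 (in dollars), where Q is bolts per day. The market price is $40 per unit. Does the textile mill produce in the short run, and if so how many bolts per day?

Produce at Q = 7

Strip out fixed cost: VC = 33Q - 10Q^2 + Q^3. Then AVC = 33 - 10Q + Q^2 and MC = 33 - 20Q + 3Q^2.
AVC hits its minimum where MC = AVC, at Q = 5, giving min AVC = 33 - 10·5 + 5^2 = $8.
P = $40 exceeds min AVC = $8, so the firm stays open.
P = MC gives -7 - 20Q + 3Q^2 = 0, with roots -1/3 and 7. Take the larger (rising MC): Q* = 7.
Check: AVC at Q = 7 is $12 ≤ P, so revenue covers variable cost.
Profit = P·Q − TC = 40·7 − 300 = -$20, a loss, but smaller than the $216 fixed cost the firm would lose by shutting down.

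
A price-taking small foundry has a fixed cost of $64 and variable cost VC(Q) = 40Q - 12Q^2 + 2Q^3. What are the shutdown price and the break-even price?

Shutdown price = min AVC. AVC = 40 - 12Q + 2Q^2, with vertex at Q = 3 and minimum $22.
ATC = 64/Q + 40 - 12Q + 2Q^2. Setting dATC/dQ = −64/Q^2 − 12 + 4Q = 0 gives Q = 4 (since 4·4^3 − 12·4^2 = 64).
min ATC = 64/4 + 40 − 12·4 + 2·4^2 = $40. That is the break-even price.
Between these two prices the firm operates at a loss; above $40 it earns a profit.

Shutdown price = $22; break-even price = $40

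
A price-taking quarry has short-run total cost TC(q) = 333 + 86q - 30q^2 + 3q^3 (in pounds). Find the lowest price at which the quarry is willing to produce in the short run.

£11 per unit

Short-run supply begins at min AVC. From VC = 86q - 30q^2 + 3q^3, AVC = 86 - 30q + 3q^2.
dAVC/dq = -30 + 6q = 0 gives q = 5. min AVC = 86 - 30·5 + 3·5^2 = 11.
So the shutdown price is £11.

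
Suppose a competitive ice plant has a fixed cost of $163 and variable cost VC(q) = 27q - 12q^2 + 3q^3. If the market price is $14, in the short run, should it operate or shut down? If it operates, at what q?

From TC, MC = TC'(q) = 27 - 24q + 9q^2 and AVC = VC/q = 27 - 12q + 3q^2.
AVC is minimized where dAVC/dq = -12 + 6q = 0, at q = 2; min AVC = 27 - 12·2 + 3·2^2 = $15.
P = $14 lies below min AVC = $15; no output level covers variable cost.
The firm minimizes its loss by shutting down and losing only its fixed cost of $163.

Shut down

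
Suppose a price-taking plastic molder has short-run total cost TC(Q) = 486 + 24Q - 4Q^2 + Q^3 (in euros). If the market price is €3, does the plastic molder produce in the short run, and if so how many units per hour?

Shut down

From TC, MC = TC'(Q) = 24 - 8Q + 3Q^2 and AVC = VC/Q = 24 - 4Q + Q^2.
AVC hits its minimum where MC = AVC, at Q = 2, giving min AVC = 24 - 4·2 + 2^2 = €20.
P = €3 lies below min AVC = €20; no output level covers variable cost.
Best response: produce nothing and absorb the €486 fixed cost.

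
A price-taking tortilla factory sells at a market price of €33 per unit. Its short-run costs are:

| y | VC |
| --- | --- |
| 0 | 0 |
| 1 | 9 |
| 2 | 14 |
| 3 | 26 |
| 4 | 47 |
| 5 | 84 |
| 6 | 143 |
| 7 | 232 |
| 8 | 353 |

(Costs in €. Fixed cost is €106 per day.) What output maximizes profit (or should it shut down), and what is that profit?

y = 4; profit = -€21

Profit at each row (π = 33y − TC): y=0: -106; y=1: -82; y=2: -54; y=3: -33; y=4: -21; y=5: -25; y=6: -51; y=7: -107; y=8: -195.
Profit is maximized at y = 4. AVC there is 47/4 = €11.75 ≤ P, so producing beats shutting down (which would give -€106).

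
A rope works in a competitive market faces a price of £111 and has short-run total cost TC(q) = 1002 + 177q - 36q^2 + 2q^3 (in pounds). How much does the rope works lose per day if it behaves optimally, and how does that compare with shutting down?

Profit = -£34 at q = 11

AVC = 177 - 36q + 2q^2; min AVC = £15 at q = 9. Since P = £111 ≥ min AVC, the firm produces.
With MC = 177 - 72q + 6q^2, P = MC on the upward-sloping part at q* = 11.
TR = 111·11 = 1221. TC = 1002 + 253 = 1255. Profit = 1221 − 1255 = -£34.
That loss of £34 beats the £1002 the firm would lose by shutting down; producing recovers £968 of fixed cost.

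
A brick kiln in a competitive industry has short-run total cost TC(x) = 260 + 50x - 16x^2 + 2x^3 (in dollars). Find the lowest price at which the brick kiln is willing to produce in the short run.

$18 per unit

Short-run supply begins at min AVC. From VC = 50x - 16x^2 + 2x^3, AVC = 50 - 16x + 2x^2.
dAVC/dx = -16 + 4x = 0 gives x = 4. min AVC = 50 - 16·4 + 2·4^2 = 18.
For P < $18 the firm produces nothing.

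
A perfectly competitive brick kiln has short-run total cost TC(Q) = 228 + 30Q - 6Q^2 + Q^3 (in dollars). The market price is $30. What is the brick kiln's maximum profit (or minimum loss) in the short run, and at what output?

AVC = 30 - 6Q + Q^2; min AVC = $21 at Q = 3. Since P = $30 ≥ min AVC, the firm produces.
With MC = 30 - 12Q + 3Q^2, P = MC on the upward-sloping part at Q* = 4.
TR = 30·4 = 120. TC = 228 + 88 = 316. Profit = 120 − 316 = -$196.
By producing, the firm covers all variable cost plus $32 of fixed cost; shutting down would lose the full $228.

Profit = -$196 at Q = 4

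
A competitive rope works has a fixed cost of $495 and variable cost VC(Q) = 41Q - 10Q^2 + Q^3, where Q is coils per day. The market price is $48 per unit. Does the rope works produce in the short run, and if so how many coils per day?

Produce at Q = 7

Variable cost is VC = 41Q - 10Q^2 + Q^3, so AVC = VC/Q = 41 - 10Q + Q^2 and MC = dTC/dQ = 41 - 20Q + 3Q^2.
The AVC parabola has its vertex at Q = 10/2 = 5, where AVC = 41 - 10·5 + 5^2 = $16.
Because $48 ≥ $16, revenue can cover variable cost; the firm operates.
Set P = MC: 48 = 41 - 20Q + 3Q^2 → -7 - 20Q + 3Q^2 = 0. The roots are Q = -1/3 and Q = 7; the profit-maximizing output is on the rising part of MC, so Q* = 7.
Check: AVC at Q = 7 is $20 ≤ P, so revenue covers variable cost.
Profit = P·Q − TC = 48·7 − 635 = -$299, a loss, but smaller than the $495 fixed cost the firm would lose by shutting down.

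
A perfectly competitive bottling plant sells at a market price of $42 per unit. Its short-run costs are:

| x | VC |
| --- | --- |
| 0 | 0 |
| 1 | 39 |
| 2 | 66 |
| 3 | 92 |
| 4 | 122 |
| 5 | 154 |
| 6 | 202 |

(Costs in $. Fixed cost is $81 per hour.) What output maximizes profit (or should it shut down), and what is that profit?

Profit at each row (π = 42x − TC): x=0: -81; x=1: -78; x=2: -63; x=3: -47; x=4: -35; x=5: -25; x=6: -31.
Profit is maximized at x = 5. AVC there is 154/5 = $30.80 ≤ P, so producing beats shutting down (which would give -$81).

x = 5; profit = -$25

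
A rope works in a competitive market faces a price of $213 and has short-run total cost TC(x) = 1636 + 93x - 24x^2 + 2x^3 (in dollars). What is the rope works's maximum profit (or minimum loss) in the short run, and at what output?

AVC = 93 - 24x + 2x^2; min AVC = $21 at x = 6. Since P = $213 ≥ min AVC, the firm produces.
MC = 93 - 48x + 6x^2. Setting P = MC and taking the root on the rising branch gives x* = 10.
TR = 213·10 = 2130. TC = 1636 + 530 = 2166. Profit = 2130 − 2166 = -$36.
By producing, the firm covers all variable cost plus $1600 of fixed cost; shutting down would lose the full $1636.

Profit = -$36 at x = 10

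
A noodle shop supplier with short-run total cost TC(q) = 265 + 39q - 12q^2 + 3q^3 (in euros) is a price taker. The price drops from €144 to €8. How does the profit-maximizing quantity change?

MC = 39 - 24q + 9q^2; the shutdown threshold is min AVC = €27 (at q = 2).
At P = €144 ≥ min AVC, set P = MC on the rising branch: q = 5.
At P = €8 < min AVC = €27, price no longer covers variable cost at any output, so the firm shuts down: q = 0.

Output falls from 5 to 0 (the firm shuts down)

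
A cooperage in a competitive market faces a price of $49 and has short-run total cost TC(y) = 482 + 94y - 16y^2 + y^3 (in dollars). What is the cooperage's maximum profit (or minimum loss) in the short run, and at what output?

AVC = 94 - 16y + y^2 has its minimum $30 at y = 8; price $49 clears that bar, so the firm operates.
With MC = 94 - 32y + 3y^2, P = MC on the upward-sloping part at y* = 9.
TR = 49·9 = 441. TC = 482 + 279 = 761. Profit = 441 − 761 = -$320.
That loss of $320 beats the $482 the firm would lose by shutting down; producing recovers $162 of fixed cost.

Profit = -$320 at y = 9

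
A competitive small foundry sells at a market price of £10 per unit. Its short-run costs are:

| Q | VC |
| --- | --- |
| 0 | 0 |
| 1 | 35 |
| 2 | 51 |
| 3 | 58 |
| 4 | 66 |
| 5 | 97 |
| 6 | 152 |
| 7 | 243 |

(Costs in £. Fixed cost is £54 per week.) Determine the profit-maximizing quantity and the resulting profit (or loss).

Q = 0 (shut down); profit = -£54

Tabulate TR − TC: Q=0: -54; Q=1: -79; Q=2: -85; Q=3: -82; Q=4: -80; Q=5: -101; Q=6: -146; Q=7: -227.
Profit is highest at Q = 0. Equivalently, the lowest AVC in the table is 66/4 ≈ £16.50 at Q = 4, and P = £10 falls below it — price never covers variable cost, so the firm shuts down and loses only its fixed cost.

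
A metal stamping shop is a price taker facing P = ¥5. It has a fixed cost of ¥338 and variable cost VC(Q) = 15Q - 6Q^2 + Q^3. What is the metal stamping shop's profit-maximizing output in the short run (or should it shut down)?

Strip out fixed cost: VC = 15Q - 6Q^2 + Q^3. Then AVC = 15 - 6Q + Q^2 and MC = 15 - 12Q + 3Q^2.
The AVC parabola has its vertex at Q = 6/2 = 3, where AVC = 15 - 6·3 + 3^2 = ¥6.
Since P = ¥5 < min AVC = ¥6, price fails to cover variable cost at any output.
Best response: produce nothing and absorb the ¥338 fixed cost.

Shut down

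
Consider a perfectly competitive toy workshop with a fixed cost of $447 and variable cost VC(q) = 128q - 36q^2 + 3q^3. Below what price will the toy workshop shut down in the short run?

The firm shuts down when price falls below the minimum of average variable cost. AVC = VC/q = 128 - 36q + 3q^2.
At the minimum of AVC, MC = AVC. MC = 128 - 72q + 9q^2; setting MC = AVC gives 6q^2 - 36q = 0, so q = 6. min AVC = 20.
The firm shuts down for any P below $20.

$20 per unit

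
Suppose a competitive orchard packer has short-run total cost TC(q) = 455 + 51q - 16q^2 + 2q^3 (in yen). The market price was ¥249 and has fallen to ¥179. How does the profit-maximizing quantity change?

Output falls from 9 to 8

AVC = 51 - 16q + 2q^2, minimized at q = 4 where min AVC = ¥19. MC = 51 - 32q + 6q^2.
At P = ¥249 ≥ min AVC, set P = MC on the rising branch: q = 9.
At P = ¥179 ≥ min AVC, set P = MC: q = 8. The firm stays open but cuts output.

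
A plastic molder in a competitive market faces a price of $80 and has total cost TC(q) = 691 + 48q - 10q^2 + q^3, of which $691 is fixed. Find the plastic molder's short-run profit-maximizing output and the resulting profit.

AVC = 48 - 10q + q^2 has its minimum $23 at q = 5; price $80 clears that bar, so the firm operates.
MC = 48 - 20q + 3q^2. Setting P = MC and taking the root on the rising branch gives q* = 8.
TR = 80·8 = 640. TC = 691 + 256 = 947. Profit = 640 − 947 = -$307.
Shutting down would mean losing the fixed cost of $691, so operating at a loss of $307 is better by $384.

Profit = -$307 at q = 8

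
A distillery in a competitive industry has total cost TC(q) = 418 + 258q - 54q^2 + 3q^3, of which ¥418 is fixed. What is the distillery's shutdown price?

¥15 per unit

The firm shuts down when price falls below the minimum of average variable cost. AVC = VC/q = 258 - 54q + 3q^2.
dAVC/dq = -54 + 6q = 0 gives q = 9. min AVC = 258 - 54·9 + 3·9^2 = 15.
For P < ¥15 the firm produces nothing.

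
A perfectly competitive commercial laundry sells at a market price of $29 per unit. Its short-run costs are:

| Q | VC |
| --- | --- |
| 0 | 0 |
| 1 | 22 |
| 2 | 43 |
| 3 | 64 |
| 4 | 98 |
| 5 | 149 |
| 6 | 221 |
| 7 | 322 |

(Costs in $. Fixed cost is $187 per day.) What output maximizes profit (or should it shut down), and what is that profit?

Q = 3; profit = -$164

Profit at each row (π = 29Q − TC): Q=0: -187; Q=1: -180; Q=2: -172; Q=3: -164; Q=4: -169; Q=5: -191; Q=6: -234; Q=7: -306.
Profit is maximized at Q = 3. AVC there is 64/3 = $21.33 ≤ P, so producing beats shutting down (which would give -$187).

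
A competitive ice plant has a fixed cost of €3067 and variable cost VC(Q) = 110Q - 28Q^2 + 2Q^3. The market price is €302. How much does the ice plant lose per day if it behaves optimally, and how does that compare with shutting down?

Profit = -€187 at Q = 12

AVC = 110 - 28Q + 2Q^2; min AVC = €12 at Q = 7. Since P = €302 ≥ min AVC, the firm produces.
With MC = 110 - 56Q + 6Q^2, P = MC on the upward-sloping part at Q* = 12.
TR = 302·12 = 3624. TC = 3067 + 744 = 3811. Profit = 3624 − 3811 = -€187.
By producing, the firm covers all variable cost plus €2880 of fixed cost; shutting down would lose the full €3067.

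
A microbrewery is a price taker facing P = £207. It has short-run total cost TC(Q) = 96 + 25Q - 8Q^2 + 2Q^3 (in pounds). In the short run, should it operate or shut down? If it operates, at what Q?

Strip out fixed cost: VC = 25Q - 8Q^2 + 2Q^3. Then AVC = 25 - 8Q + 2Q^2 and MC = 25 - 16Q + 6Q^2.
AVC hits its minimum where MC = AVC, at Q = 2, giving min AVC = 25 - 8·2 + 2·2^2 = £17.
Because £207 ≥ £17, revenue can cover variable cost; the firm operates.
Solving P = MC: -182 - 16Q + 6Q^2 = 0 ⇒ Q = -13/3 or 7. On the upward-sloping branch, Q* = 7.
Check: AVC at Q = 7 is £67 ≤ P, so revenue covers variable cost.
Profit = P·Q − TC = 207·7 − 565 = £884.

Produce at Q = 7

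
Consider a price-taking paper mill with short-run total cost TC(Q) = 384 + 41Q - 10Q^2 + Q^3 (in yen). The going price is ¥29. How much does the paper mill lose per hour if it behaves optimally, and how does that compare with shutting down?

Profit = -¥312 at Q = 6

AVC = 41 - 10Q + Q^2; min AVC = ¥16 at Q = 5. Since P = ¥29 ≥ min AVC, the firm produces.
With MC = 41 - 20Q + 3Q^2, P = MC on the upward-sloping part at Q* = 6.
TR = 29·6 = 174. TC = 384 + 102 = 486. Profit = 174 − 486 = -¥312.
That loss of ¥312 beats the ¥384 the firm would lose by shutting down; producing recovers ¥72 of fixed cost.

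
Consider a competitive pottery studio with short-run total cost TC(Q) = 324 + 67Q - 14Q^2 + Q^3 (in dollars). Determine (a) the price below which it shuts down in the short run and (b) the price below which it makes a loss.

AVC = 67 - 14Q + Q^2; minimized at Q = 7, giving min AVC = $18. That is the shutdown price.
ATC = 324/Q + 67 - 14Q + Q^2. Setting dATC/dQ = −324/Q^2 − 14 + 2Q = 0 gives Q = 9 (since 2·9^3 − 14·9^2 = 324).
min ATC = 324/9 + 67 − 14·9 + 9^2 = $58. That is the break-even price.
For $18 ≤ P < $58 the firm produces at a loss; below $18 it shuts down.

Shutdown price = $18; break-even price = $58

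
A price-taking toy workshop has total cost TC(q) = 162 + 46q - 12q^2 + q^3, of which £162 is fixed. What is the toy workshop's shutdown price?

Short-run supply begins at min AVC. From VC = 46q - 12q^2 + q^3, AVC = 46 - 12q + q^2.
dAVC/dq = -12 + 2q = 0 gives q = 6. min AVC = 46 - 12·6 + 6^2 = 10.
So the shutdown price is £10.

£10 per unit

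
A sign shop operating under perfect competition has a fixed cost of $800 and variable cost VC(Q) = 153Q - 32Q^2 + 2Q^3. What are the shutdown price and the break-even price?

Shutdown price = min AVC. AVC = 153 - 32Q + 2Q^2, with vertex at Q = 8 and minimum $25.
ATC = 800/Q + 153 - 32Q + 2Q^2. Setting dATC/dQ = −800/Q^2 − 32 + 4Q = 0 gives Q = 10 (since 4·10^3 − 32·10^2 = 800).
min ATC = 800/10 + 153 − 32·10 + 2·10^2 = $113. That is the break-even price.
For $25 ≤ P < $113 the firm produces at a loss; below $25 it shuts down.

Shutdown price = $25; break-even price = $113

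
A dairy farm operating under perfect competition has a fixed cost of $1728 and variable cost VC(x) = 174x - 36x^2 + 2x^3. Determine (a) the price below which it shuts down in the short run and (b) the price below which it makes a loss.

Shutdown price = $12; break-even price = $174

AVC = 174 - 36x + 2x^2; minimized at x = 9, giving min AVC = $12. That is the shutdown price.
ATC = 1728/x + 174 - 36x + 2x^2. Setting dATC/dx = −1728/x^2 − 36 + 4x = 0 gives x = 12 (since 4·12^3 − 36·12^2 = 1728).
min ATC = 1728/12 + 174 − 36·12 + 2·12^2 = $174. That is the break-even price.
For $12 ≤ P < $174 the firm produces at a loss; below $12 it shuts down.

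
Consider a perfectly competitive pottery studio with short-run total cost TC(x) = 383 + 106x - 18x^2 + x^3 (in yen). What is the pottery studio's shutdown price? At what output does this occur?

The shutdown price is the minimum of AVC. VC = 106x - 18x^2 + x^3, so AVC = 106 - 18x + x^2.
dAVC/dx = -18 + 2x = 0 gives x = 9. min AVC = 106 - 18·9 + 9^2 = 25.
For P < ¥25 the firm produces nothing.

¥25 per unit, at x = 9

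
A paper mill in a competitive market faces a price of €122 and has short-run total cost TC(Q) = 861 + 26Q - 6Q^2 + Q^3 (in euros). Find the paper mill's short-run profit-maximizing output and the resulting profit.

Profit = -€221 at Q = 8

AVC = 26 - 6Q + Q^2 has its minimum €17 at Q = 3; price €122 clears that bar, so the firm operates.
MC = 26 - 12Q + 3Q^2. Setting P = MC and taking the root on the rising branch gives Q* = 8.
TR = 122·8 = 976. TC = 861 + 336 = 1197. Profit = 976 − 1197 = -€221.
Shutting down would mean losing the fixed cost of €861, so operating at a loss of €221 is better by €640.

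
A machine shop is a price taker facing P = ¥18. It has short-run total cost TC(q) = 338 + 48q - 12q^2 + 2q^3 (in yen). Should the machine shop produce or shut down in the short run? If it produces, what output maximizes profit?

From TC, MC = TC'(q) = 48 - 24q + 6q^2 and AVC = VC/q = 48 - 12q + 2q^2.
The AVC parabola has its vertex at q = 12/4 = 3, where AVC = 48 - 12·3 + 2·3^2 = ¥30.
Since P = ¥18 < min AVC = ¥30, price fails to cover variable cost at any output.
The firm minimizes its loss by shutting down and losing only its fixed cost of ¥338.

Shut down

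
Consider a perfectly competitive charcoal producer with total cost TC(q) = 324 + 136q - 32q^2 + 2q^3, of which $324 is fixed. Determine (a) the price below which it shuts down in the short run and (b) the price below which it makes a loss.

Shutdown price = min AVC. AVC = 136 - 32q + 2q^2, with vertex at q = 8 and minimum $8.
ATC = 324/q + 136 - 32q + 2q^2. Setting dATC/dq = −324/q^2 − 32 + 4q = 0 gives q = 9 (since 4·9^3 − 32·9^2 = 324).
min ATC = 324/9 + 136 − 32·9 + 2·9^2 = $46. That is the break-even price.
Between these two prices the firm operates at a loss; above $46 it earns a profit.

Shutdown price = $8; break-even price = $46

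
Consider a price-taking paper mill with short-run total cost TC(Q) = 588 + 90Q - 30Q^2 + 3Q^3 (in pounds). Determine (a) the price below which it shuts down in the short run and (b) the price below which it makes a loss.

Shutdown price = min AVC. AVC = 90 - 30Q + 3Q^2, with vertex at Q = 5 and minimum £15.
ATC = 588/Q + 90 - 30Q + 3Q^2. Setting dATC/dQ = −588/Q^2 − 30 + 6Q = 0 gives Q = 7 (since 6·7^3 − 30·7^2 = 588).
min ATC = 588/7 + 90 − 30·7 + 3·7^2 = £111. That is the break-even price.
Between these two prices the firm operates at a loss; above £111 it earns a profit.

Shutdown price = £15; break-even price = £111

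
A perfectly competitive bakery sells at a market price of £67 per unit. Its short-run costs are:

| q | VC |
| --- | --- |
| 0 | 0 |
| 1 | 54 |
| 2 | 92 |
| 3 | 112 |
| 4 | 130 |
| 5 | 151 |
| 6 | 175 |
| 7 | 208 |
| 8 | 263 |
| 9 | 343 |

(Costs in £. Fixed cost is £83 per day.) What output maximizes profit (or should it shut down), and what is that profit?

q = 8; profit = £190

Profit at each row (π = 67q − TC): q=0: -83; q=1: -70; q=2: -41; q=3: 6; q=4: 55; q=5: 101; q=6: 144; q=7: 178; q=8: 190; q=9: 177.
Profit is maximized at q = 8. AVC there is 263/8 = £32.88 ≤ P, so producing beats shutting down (which would give -£83).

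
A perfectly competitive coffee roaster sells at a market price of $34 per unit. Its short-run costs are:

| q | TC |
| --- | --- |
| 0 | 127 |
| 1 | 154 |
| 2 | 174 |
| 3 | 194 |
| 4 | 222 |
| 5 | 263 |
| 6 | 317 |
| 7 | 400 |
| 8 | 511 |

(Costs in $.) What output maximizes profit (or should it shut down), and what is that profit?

q = 4; profit = -$86

Compute π = P·q − TC at each output: q=0: -127; q=1: -120; q=2: -106; q=3: -92; q=4: -86; q=5: -93; q=6: -113; q=7: -162; q=8: -239.
Profit is maximized at q = 4. AVC there is 95/4 = $23.75 ≤ P, so producing beats shutting down (which would give -$127).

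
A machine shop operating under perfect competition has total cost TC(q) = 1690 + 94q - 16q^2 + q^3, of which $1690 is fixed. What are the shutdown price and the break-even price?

AVC = 94 - 16q + q^2; minimized at q = 8, giving min AVC = $30. That is the shutdown price.
ATC = 1690/q + 94 - 16q + q^2. Setting dATC/dq = −1690/q^2 − 16 + 2q = 0 gives q = 13 (since 2·13^3 − 16·13^2 = 1690).
min ATC = 1690/13 + 94 − 16·13 + 13^2 = $185. That is the break-even price.
Between these two prices the firm operates at a loss; above $185 it earns a profit.

Shutdown price = $30; break-even price = $185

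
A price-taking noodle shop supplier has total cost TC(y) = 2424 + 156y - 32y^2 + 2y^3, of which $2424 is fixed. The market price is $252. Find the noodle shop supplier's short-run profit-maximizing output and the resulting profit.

AVC = 156 - 32y + 2y^2; min AVC = $28 at y = 8. Since P = $252 ≥ min AVC, the firm produces.
With MC = 156 - 64y + 6y^2, P = MC on the upward-sloping part at y* = 12.
TR = 252·12 = 3024. TC = 2424 + 720 = 3144. Profit = 3024 − 3144 = -$120.
By producing, the firm covers all variable cost plus $2304 of fixed cost; shutting down would lose the full $2424.

Profit = -$120 at y = 12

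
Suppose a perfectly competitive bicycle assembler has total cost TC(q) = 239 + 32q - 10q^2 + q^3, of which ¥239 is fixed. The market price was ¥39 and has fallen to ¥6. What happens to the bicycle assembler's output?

Output falls from 7 to 0 (the firm shuts down)

MC = 32 - 20q + 3q^2; the shutdown threshold is min AVC = ¥7 (at q = 5).
With P = ¥39 above the shutdown price, P = MC gives q = 7.
At P = ¥6 < min AVC = ¥7, price no longer covers variable cost at any output, so the firm shuts down: q = 0.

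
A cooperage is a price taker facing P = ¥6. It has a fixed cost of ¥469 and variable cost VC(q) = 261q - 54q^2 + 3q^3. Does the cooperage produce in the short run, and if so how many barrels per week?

From TC, MC = TC'(q) = 261 - 108q + 9q^2 and AVC = VC/q = 261 - 54q + 3q^2.
The AVC parabola has its vertex at q = 54/6 = 9, where AVC = 261 - 54·9 + 3·9^2 = ¥18.
Since P = ¥6 < min AVC = ¥18, price fails to cover variable cost at any output.
Best response: produce nothing and absorb the ¥469 fixed cost.

Shut down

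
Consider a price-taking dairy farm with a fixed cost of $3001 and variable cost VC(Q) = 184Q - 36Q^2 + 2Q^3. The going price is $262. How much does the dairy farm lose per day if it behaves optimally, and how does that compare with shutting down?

Profit = -$297 at Q = 13

AVC = 184 - 36Q + 2Q^2; min AVC = $22 at Q = 9. Since P = $262 ≥ min AVC, the firm produces.
With MC = 184 - 72Q + 6Q^2, P = MC on the upward-sloping part at Q* = 13.
TR = 262·13 = 3406. TC = 3001 + 702 = 3703. Profit = 3406 − 3703 = -$297.
Shutting down would mean losing the fixed cost of $3001, so operating at a loss of $297 is better by $2704.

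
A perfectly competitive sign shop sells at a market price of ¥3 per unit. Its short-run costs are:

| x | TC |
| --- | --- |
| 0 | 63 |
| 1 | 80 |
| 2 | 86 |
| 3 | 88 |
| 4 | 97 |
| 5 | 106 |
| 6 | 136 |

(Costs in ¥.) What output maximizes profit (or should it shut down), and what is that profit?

x = 0 (shut down); profit = -¥63

Tabulate TR − TC: x=0: -63; x=1: -77; x=2: -80; x=3: -79; x=4: -85; x=5: -91; x=6: -118.
Profit is highest at x = 0. Equivalently, the lowest AVC in the table is 25/3 ≈ ¥8.33 at x = 3, and P = ¥3 falls below it — price never covers variable cost, so the firm shuts down and loses only its fixed cost.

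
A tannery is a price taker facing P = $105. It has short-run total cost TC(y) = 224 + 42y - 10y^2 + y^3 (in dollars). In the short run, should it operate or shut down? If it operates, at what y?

Variable cost is VC = 42y - 10y^2 + y^3, so AVC = VC/y = 42 - 10y + y^2 and MC = dTC/dy = 42 - 20y + 3y^2.
AVC hits its minimum where MC = AVC, at y = 5, giving min AVC = 42 - 10·5 + 5^2 = $17.
Since P = $105 ≥ min AVC = $17, price covers variable cost and the firm should produce.
Set P = MC: 105 = 42 - 20y + 3y^2 → -63 - 20y + 3y^2 = 0. The roots are y = -7/3 and y = 9; the profit-maximizing output is on the rising part of MC, so y* = 9.
Check: AVC at y = 9 is $33 ≤ P, so revenue covers variable cost.
Profit = P·y − TC = 105·9 − 521 = $424.

Produce at y = 9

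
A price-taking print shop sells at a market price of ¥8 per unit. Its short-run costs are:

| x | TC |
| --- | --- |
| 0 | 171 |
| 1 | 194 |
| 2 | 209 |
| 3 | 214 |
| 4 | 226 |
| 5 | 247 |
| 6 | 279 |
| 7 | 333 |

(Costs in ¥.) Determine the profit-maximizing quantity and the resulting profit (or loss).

Tabulate TR − TC: x=0: -171; x=1: -186; x=2: -193; x=3: -190; x=4: -194; x=5: -207; x=6: -231; x=7: -277.
Profit is highest at x = 0. Equivalently, the lowest AVC in the table is 55/4 ≈ ¥13.75 at x = 4, and P = ¥8 falls below it — price never covers variable cost, so the firm shuts down and loses only its fixed cost.

x = 0 (shut down); profit = -¥171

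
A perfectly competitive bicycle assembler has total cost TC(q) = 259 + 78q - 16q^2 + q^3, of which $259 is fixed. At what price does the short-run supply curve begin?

$14 per unit

The shutdown price is the minimum of AVC. VC = 78q - 16q^2 + q^3, so AVC = 78 - 16q + q^2.
dAVC/dq = -16 + 2q = 0 gives q = 8. min AVC = 78 - 16·8 + 8^2 = 14.
For P < $14 the firm produces nothing.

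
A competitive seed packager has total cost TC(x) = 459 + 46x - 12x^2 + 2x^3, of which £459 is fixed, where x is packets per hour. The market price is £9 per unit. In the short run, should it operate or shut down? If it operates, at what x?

Strip out fixed cost: VC = 46x - 12x^2 + 2x^3. Then AVC = 46 - 12x + 2x^2 and MC = 46 - 24x + 6x^2.
AVC hits its minimum where MC = AVC, at x = 3, giving min AVC = 46 - 12·3 + 2·3^2 = £28.
Since P = £9 < min AVC = £28, price fails to cover variable cost at any output.
The firm minimizes its loss by shutting down and losing only its fixed cost of £459.

Shut down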